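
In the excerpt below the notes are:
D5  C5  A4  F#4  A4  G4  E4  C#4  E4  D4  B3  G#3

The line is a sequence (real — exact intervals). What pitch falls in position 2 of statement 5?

E3

With 4-note cells, note 2 of each statement runs C5, G4, D4.
Each moves down a 4th. Continuing: A3 → E3.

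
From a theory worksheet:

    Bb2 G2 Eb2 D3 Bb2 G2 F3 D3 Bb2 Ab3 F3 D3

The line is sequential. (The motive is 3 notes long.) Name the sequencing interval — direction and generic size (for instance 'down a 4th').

Taking 3-note groups, the heads are Bb2, D3, F3, Ab3: the pattern moves up a 3rd.
Bb2 to D3 is up a 3rd.

up a 3rd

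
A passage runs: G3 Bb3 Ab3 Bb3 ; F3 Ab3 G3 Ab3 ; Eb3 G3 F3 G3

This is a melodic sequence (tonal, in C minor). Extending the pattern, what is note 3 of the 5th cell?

D3

Grouping in 4s, the 3rd note of each cell is Ab3, G3, F3.
Carrying that down a 2nd forward: Eb3 → D3.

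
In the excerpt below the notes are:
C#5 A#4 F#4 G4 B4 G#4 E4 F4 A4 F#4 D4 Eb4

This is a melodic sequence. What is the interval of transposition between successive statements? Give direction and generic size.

Taking 4-note groups, the heads are C#5, B4, A4: the pattern moves down a 2nd.
C#5 to B4 is down a 2nd.

down a 2nd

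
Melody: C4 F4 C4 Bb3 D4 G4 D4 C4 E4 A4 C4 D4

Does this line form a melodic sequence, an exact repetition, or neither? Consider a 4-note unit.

Note 3 of cell 3 is C4; if this were a sequence it would be E4. No unit length gives a consistent transposition pattern.

neither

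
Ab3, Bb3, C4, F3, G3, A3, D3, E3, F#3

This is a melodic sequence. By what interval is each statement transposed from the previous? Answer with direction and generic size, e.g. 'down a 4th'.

down a 3rd

The 3-note cells begin on Ab3, F3, D3 — each down a 3rd from the last.
Ab3 to F3 is down a 3rd.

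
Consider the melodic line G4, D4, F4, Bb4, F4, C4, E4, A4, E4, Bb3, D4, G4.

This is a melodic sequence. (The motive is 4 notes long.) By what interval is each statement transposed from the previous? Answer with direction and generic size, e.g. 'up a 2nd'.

down a 2nd

With a 4-note motive the entries are G4, F4, E4, each down a 2nd from the previous.
From G4 to F4: down a 2nd.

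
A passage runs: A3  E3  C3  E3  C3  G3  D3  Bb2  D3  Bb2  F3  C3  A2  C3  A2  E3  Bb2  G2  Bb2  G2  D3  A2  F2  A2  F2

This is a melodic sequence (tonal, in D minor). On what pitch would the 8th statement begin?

With a 5-note motive the entries are A3, G3, F3, E3, D3, each down a 2nd from the previous.
Extending the heads down a 2nd: C3 → Bb2 → A2.

A2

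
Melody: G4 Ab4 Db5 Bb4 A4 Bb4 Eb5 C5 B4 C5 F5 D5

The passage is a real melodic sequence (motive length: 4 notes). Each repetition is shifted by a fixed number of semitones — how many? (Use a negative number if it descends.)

2

Taking 4-note groups, the heads are G4, A4, B4: the pattern moves up a 2nd.
G4→A4 is 69 − 67 = 2 semitones.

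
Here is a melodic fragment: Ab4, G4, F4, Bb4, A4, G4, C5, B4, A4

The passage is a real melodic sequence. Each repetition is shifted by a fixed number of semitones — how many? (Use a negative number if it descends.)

With a 3-note motive the entries are Ab4, Bb4, C5, each up a 2nd from the previous.
Counting half-steps from Ab4 to Bb4: 2.

2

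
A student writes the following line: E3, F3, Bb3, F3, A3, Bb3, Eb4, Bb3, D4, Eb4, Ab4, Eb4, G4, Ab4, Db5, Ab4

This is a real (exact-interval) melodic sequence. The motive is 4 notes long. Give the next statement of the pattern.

Unit = 4 notes; the statements start on E3, A3, D4, G4, moving up a 4th each time.
From C5 the exact shape gives C5 Db5 Gb5 Db5.

C5 Db5 Gb5 Db5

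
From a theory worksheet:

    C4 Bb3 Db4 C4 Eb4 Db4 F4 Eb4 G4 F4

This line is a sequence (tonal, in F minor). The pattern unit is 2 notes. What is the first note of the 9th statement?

Taking 2-note groups, the heads are C4, Db4, Eb4, F4, G4: the pattern moves up a 2nd.
Continuing: Ab4 → Bb4 → C5 → Db5. Statement 9 starts on Db5.

Db5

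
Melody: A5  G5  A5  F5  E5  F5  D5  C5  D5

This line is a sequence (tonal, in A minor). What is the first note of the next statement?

Taking 3-note groups, the heads are A5, F5, D5: the pattern moves down a 3rd.
The next head, down a 3rd from D5, is B4.

B4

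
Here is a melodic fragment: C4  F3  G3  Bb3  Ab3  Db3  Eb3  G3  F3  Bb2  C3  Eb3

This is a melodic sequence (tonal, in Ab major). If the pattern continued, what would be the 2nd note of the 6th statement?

C2

The unit is 4 notes. Position-2 pitches of the 3 shown cells: F3, Db3, Bb2.
Carrying that down a 3rd forward: G2 → Eb2 → C2.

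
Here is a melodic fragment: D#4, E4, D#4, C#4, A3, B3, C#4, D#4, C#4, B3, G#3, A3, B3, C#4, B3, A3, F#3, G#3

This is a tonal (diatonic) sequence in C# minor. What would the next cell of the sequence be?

A3 B3 A3 G#3 E3 F#3

Unit = 6 notes; the statements start on D#4, C#4, B3, moving down a 2nd each time.
From A3 the diatonic shape gives A3 B3 A3 G#3 E3 F#3.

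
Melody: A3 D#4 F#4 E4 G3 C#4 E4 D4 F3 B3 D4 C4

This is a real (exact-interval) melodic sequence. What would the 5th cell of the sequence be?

Db3 G3 Bb3 Ab3

With a 4-note motive the entries are A3, G3, F3, each down a 2nd from the previous.
Extending down a 2nd: Eb3 → Db3.
From Db3 the exact shape gives Db3 G3 Bb3 Ab3.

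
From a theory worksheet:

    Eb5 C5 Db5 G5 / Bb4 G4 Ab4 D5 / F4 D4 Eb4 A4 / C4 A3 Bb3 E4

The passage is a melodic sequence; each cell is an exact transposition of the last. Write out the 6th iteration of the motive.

With a 4-note motive the entries are Eb5, Bb4, F4, C4, each down a 4th from the previous.
Extending down a 4th: G3 → D3.
So cell 6 is D3 B2 C3 F#3.

D3 B2 C3 F#3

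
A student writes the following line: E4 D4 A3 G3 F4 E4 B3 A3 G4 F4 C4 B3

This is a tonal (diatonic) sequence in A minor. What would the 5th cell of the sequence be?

With a 4-note motive the entries are E4, F4, G4, each up a 2nd from the previous.
Carrying on: A4 → B4.
Statement 5 starts on B4 and keeps the same diatonic contour: B4 A4 E4 D4.

B4 A4 E4 D4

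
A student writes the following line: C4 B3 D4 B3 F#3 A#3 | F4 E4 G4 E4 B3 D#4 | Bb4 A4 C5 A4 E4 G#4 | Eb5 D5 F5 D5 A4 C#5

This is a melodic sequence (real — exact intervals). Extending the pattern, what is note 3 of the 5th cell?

Bb5

Grouping in 6s, the 3rd note of each cell is D4, G4, C5, F5.
One more up a 4th gives Bb5.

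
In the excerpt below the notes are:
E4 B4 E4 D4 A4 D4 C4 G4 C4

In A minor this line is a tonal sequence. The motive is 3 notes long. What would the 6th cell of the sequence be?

With a 3-note motive the entries are E4, D4, C4, each down a 2nd from the previous.
Carrying on: B3 → A3 → G3.
Statement 6 starts on G3 and keeps the same diatonic contour: G3 D4 G3.

G3 D4 G3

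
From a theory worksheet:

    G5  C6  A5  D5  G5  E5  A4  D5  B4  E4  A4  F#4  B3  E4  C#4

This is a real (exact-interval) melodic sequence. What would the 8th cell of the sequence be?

Taking 3-note groups, the heads are G5, D5, A4, E4, B3: the pattern moves down a 4th.
Continuing the starts: F#3 → C#3 → G#2.
Statement 8 starts on G#2 and keeps the same exact contour: G#2 C#3 A#2.

G#2 C#3 A#2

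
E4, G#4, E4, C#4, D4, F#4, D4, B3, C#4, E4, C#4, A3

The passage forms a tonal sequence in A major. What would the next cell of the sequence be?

B3 D4 B3 G#3

Taking 4-note groups, the heads are E4, D4, C#4: the pattern moves down a 2nd.
So cell 4 is B3 D4 B3 G#3.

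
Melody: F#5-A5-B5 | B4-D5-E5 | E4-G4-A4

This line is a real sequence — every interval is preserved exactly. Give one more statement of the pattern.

Unit = 3 notes; the statements start on F#5, B4, E4, moving down a 5th each time.
Statement 4 starts on A3 and keeps the same exact contour: A3 C4 D4.

A3 C4 D4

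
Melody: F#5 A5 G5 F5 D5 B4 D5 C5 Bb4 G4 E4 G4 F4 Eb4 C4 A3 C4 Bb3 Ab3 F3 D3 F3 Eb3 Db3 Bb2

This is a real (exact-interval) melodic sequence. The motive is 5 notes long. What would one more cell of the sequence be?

Taking 5-note groups, the heads are F#5, B4, E4, A3, D3: the pattern moves down a 5th.
Statement 6 starts on G2 and keeps the same exact contour: G2 Bb2 Ab2 Gb2 Eb2.

G2 Bb2 Ab2 Gb2 Eb2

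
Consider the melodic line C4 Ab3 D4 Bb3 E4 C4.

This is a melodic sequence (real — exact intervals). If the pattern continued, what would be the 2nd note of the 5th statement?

The unit is 2 notes. Position-2 pitches of the 3 shown cells: Ab3, Bb3, C4.
Extending up a 2nd: D4 → E4.

E4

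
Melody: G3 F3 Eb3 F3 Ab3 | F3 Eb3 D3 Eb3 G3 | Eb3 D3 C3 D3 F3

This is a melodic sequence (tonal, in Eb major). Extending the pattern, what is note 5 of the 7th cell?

Bb2

With 5-note cells, note 5 of each statement runs Ab3, G3, F3.
Each moves down a 2nd. Continuing: Eb3 → D3 → C3 → Bb2.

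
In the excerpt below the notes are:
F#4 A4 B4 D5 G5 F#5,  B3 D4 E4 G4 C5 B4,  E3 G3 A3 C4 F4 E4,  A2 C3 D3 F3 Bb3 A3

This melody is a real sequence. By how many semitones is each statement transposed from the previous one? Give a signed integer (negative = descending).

-7

With a 6-note motive the entries are F#4, B3, E3, A2, each down a 5th from the previous.
F#4→B3 is 59 − 66 = -7 semitones.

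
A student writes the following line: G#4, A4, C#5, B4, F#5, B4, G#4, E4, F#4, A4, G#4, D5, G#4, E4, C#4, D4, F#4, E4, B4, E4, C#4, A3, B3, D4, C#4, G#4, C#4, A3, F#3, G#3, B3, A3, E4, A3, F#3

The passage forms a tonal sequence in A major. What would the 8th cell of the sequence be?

The 7-note cells begin on G#4, E4, C#4, A3, F#3 — each down a 3rd from the last.
Carrying on: D3 → B2 → G#2.
Statement 8 starts on G#2 and keeps the same diatonic contour: G#2 A2 C#3 B2 F#3 B2 G#2.

G#2 A2 C#3 B2 F#3 B2 G#2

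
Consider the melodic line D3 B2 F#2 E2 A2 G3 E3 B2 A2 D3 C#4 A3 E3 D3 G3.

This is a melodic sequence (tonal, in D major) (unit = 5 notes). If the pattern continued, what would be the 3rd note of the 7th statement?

C#5

Grouping in 5s, the 3rd note of each cell is F#2, B2, E3.
Carrying that up a 4th forward: A3 → D4 → G4 → C#5.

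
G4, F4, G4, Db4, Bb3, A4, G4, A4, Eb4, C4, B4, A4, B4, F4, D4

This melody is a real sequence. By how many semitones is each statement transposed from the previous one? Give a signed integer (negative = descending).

2

The 5-note cells begin on G4, A4, B4 — each up a 2nd from the last.
G4→A4 is 69 − 67 = 2 semitones.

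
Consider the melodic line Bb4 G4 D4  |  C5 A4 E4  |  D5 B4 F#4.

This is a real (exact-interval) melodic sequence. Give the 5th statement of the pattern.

F#5 D#5 A#4

The 3-note cells begin on Bb4, C5, D5 — each up a 2nd from the last.
Extending up a 2nd: E5 → F#5.
So cell 5 is F#5 D#5 A#4.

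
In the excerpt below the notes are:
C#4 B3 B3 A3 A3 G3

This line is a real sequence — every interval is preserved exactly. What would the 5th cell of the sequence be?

Taking 2-note groups, the heads are C#4, B3, A3: the pattern moves down a 2nd.
Continuing the starts: G3 → F3.
From F3 the exact shape gives F3 Eb3.

F3 Eb3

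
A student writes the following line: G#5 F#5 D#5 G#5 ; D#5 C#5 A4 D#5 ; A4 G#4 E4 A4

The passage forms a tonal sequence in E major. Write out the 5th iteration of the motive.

B3 A3 F#3 B3

With a 4-note motive the entries are G#5, D#5, A4, each down a 4th from the previous.
Continuing the starts: E4 → B3.
So cell 5 is B3 A3 F#3 B3.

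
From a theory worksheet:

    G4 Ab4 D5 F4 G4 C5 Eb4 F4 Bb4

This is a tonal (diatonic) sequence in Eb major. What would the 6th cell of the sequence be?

Bb3 C4 F4

Unit = 3 notes; the statements start on G4, F4, Eb4, moving down a 2nd each time.
Extending down a 2nd: D4 → C4 → Bb3.
Statement 6 starts on Bb3 and keeps the same diatonic contour: Bb3 C4 F4.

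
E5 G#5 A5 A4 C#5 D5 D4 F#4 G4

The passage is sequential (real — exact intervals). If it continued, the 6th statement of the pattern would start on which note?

F2

The 3-note cells begin on E5, A4, D4 — each down a 5th from the last.
Extending the heads down a 5th: G3 → C3 → F2.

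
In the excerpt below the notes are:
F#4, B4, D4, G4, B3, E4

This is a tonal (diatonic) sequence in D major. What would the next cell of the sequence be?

G3 C#4

The 2-note cells begin on F#4, D4, B3 — each down a 3rd from the last.
So cell 4 is G3 C#4.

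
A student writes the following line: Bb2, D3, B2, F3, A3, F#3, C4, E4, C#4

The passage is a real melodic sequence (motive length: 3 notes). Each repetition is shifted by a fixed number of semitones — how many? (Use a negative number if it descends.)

Unit = 3 notes; the statements start on Bb2, F3, C4, moving up a 5th each time.
Bb2 to F3 spans +7 semitones.

7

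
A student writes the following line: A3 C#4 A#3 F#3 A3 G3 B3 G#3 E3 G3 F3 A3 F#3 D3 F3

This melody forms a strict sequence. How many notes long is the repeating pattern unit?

15 notes total. Splitting into 3 groups of 5:
A3 C#4 A#3 F#3 A3 | G3 B3 G#3 E3 G3 | F3 A3 F#3 D3 F3
That's a consistent down a 2nd shift per cell, and no other grouping gives one.

5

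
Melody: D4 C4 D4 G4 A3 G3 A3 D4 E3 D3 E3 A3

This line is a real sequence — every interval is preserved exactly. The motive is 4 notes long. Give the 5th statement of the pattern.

F#2 E2 F#2 B2

The 4-note cells begin on D4, A3, E3 — each down a 4th from the last.
Carrying on: B2 → F#2.
From F#2 the exact shape gives F#2 E2 F#2 B2.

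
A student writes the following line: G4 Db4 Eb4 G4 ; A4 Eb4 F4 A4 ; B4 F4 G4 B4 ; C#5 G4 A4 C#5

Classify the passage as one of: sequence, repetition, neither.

sequence

Each 4-note cell is the previous one transposed up a 2nd.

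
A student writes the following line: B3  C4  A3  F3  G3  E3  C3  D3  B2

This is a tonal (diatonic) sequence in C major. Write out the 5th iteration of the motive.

D2 E2 C2

Taking 3-note groups, the heads are B3, F3, C3: the pattern moves down a 4th.
Extending down a 4th: G2 → D2.
So cell 5 is D2 E2 C2.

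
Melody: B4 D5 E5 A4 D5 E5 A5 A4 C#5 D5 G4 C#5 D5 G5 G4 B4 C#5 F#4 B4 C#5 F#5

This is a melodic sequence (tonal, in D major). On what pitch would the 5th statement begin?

The 7-note cells begin on B4, A4, G4 — each down a 2nd from the last.
Extending the heads down a 2nd: F#4 → E4.

E4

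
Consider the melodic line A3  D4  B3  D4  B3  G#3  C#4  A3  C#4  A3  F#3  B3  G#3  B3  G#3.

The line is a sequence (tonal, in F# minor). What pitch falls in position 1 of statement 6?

C#3

With 5-note cells, note 1 of each statement runs A3, G#3, F#3.
Each moves down a 2nd. Continuing: E3 → D3 → C#3.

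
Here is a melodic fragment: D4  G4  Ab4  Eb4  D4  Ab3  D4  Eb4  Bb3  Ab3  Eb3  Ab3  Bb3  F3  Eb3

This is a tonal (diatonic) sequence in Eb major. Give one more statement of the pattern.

Bb2 Eb3 F3 C3 Bb2

The 5-note cells begin on D4, Ab3, Eb3 — each down a 4th from the last.
Statement 4 starts on Bb2 and keeps the same diatonic contour: Bb2 Eb3 F3 C3 Bb2.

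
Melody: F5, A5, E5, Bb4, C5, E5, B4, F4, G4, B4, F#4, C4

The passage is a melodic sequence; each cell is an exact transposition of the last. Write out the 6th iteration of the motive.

E3 G#3 D#3 A2

With a 4-note motive the entries are F5, C5, G4, each down a 4th from the previous.
Extending down a 4th: D4 → A3 → E3.
So cell 6 is E3 G#3 D#3 A2.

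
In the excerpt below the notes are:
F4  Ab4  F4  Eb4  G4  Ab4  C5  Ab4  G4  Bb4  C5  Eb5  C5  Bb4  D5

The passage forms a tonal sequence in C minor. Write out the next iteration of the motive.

With a 5-note motive the entries are F4, Ab4, C5, each up a 3rd from the previous.
Statement 4 starts on Eb5 and keeps the same diatonic contour: Eb5 G5 Eb5 D5 F5.

Eb5 G5 Eb5 D5 F5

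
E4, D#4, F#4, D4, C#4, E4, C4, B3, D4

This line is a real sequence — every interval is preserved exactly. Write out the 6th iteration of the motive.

With a 3-note motive the entries are E4, D4, C4, each down a 2nd from the previous.
Continuing the starts: Bb3 → Ab3 → Gb3.
So cell 6 is Gb3 F3 Ab3.

Gb3 F3 Ab3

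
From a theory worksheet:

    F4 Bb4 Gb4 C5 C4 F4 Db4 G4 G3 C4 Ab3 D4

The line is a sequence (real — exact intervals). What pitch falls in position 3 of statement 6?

F2

Grouping in 4s, the 3rd note of each cell is Gb4, Db4, Ab3.
Each moves down a 4th. Continuing: Eb3 → Bb2 → F2.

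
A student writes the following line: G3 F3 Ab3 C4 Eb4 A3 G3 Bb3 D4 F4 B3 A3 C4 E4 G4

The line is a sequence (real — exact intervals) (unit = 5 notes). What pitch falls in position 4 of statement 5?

Grouping in 5s, the 4th note of each cell is C4, D4, E4.
Carrying that up a 2nd forward: F#4 → G#4.

G#4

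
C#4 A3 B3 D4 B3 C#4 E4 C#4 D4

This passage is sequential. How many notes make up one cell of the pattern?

9 notes total. Splitting into 3 groups of 3:
C#4 A3 B3 | D4 B3 C#4 | E4 C#4 D4
Every group is a transposition up a 2nd of the one before; no shorter unit works.

3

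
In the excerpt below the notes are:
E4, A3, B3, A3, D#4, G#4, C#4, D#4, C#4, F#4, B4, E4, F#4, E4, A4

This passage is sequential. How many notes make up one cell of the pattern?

5

Try groups of 5 (3 cells in 15 notes):
E4 A3 B3 A3 D#4 | G#4 C#4 D#4 C#4 F#4 | B4 E4 F#4 E4 A4
That's a consistent up a 3rd shift per cell, and no other grouping gives one.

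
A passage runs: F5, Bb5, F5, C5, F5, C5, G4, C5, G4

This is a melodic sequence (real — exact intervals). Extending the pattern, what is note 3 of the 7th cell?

With 3-note cells, note 3 of each statement runs F5, C5, G4.
Extending down a 4th: D4 → A3 → E3 → B2.

B2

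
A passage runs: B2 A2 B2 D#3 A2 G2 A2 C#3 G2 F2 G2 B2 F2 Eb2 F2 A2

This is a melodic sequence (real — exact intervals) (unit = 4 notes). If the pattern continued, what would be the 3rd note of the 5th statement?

With 4-note cells, note 3 of each statement runs B2, A2, G2, F2.
From F2, down a 2nd gives Eb2.

Eb2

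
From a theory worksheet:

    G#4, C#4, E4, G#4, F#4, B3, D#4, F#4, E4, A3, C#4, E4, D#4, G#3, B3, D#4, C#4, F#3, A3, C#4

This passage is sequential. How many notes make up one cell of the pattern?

There are 20 notes; a 4-note unit gives 5 cells:
G#4 C#4 E4 G#4 | F#4 B3 D#4 F#4 | E4 A3 C#4 E4 | D#4 G#3 B3 D#4 | C#4 F#3 A3 C#4
Each cell is the previous one down a 2nd — so the unit is 4 notes.

4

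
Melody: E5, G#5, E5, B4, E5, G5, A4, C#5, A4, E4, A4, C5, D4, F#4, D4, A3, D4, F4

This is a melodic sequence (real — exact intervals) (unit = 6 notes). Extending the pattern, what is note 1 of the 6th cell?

With 6-note cells, note 1 of each statement runs E5, A4, D4.
Extending down a 5th: G3 → C3 → F2.

F2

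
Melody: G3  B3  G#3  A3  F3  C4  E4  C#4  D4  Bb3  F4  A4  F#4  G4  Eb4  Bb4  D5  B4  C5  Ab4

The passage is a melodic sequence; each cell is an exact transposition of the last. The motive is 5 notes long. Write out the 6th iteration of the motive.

Unit = 5 notes; the statements start on G3, C4, F4, Bb4, moving up a 4th each time.
Continuing the starts: Eb5 → Ab5.
From Ab5 the exact shape gives Ab5 C6 A5 Bb5 Gb5.

Ab5 C6 A5 Bb5 Gb5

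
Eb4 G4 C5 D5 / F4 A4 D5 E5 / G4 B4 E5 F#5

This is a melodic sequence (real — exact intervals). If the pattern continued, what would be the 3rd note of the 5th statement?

G#5

Grouping in 4s, the 3rd note of each cell is C5, D5, E5.
Extending up a 2nd: F#5 → G#5.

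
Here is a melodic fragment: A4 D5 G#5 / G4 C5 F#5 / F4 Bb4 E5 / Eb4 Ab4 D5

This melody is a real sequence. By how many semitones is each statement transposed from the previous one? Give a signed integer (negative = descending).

-2

Taking 3-note groups, the heads are A4, G4, F4, Eb4: the pattern moves down a 2nd.
Counting half-steps from A4 to G4: -2.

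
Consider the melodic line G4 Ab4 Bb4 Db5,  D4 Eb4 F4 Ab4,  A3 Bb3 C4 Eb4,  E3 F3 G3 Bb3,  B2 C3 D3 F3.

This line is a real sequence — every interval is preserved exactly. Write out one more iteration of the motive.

F#2 G2 A2 C3

With a 4-note motive the entries are G4, D4, A3, E3, B2, each down a 4th from the previous.
From F#2 the exact shape gives F#2 G2 A2 C3.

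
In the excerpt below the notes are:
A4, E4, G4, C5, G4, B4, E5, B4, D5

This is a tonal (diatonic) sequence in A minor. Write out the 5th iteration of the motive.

With a 3-note motive the entries are A4, C5, E5, each up a 3rd from the previous.
Extending up a 3rd: G5 → B5.
So cell 5 is B5 F5 A5.

B5 F5 A5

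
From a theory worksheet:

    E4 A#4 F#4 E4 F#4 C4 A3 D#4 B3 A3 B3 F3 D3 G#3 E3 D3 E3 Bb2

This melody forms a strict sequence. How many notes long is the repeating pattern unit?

6

Try groups of 6 (3 cells in 18 notes):
E4 A#4 F#4 E4 F#4 C4 | A3 D#4 B3 A3 B3 F3 | D3 G#3 E3 D3 E3 Bb2
Each cell is the previous one down a 5th — so the unit is 6 notes.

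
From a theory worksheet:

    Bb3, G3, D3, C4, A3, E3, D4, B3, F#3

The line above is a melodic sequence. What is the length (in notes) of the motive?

9 notes total. Splitting into 3 groups of 3:
Bb3 G3 D3 | C4 A3 E3 | D4 B3 F#3
That's a consistent up a 2nd shift per cell, and no other grouping gives one.

3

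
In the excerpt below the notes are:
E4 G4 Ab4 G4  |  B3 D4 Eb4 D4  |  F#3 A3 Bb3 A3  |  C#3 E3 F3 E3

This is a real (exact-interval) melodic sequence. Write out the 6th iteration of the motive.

D#2 F#2 G2 F#2

The 4-note cells begin on E4, B3, F#3, C#3 — each down a 4th from the last.
Continuing the starts: G#2 → D#2.
So cell 6 is D#2 F#2 G2 F#2.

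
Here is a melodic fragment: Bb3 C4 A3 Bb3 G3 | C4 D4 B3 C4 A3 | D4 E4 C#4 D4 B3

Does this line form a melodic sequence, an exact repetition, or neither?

Each 5-note cell is the previous one transposed up a 2nd.

sequence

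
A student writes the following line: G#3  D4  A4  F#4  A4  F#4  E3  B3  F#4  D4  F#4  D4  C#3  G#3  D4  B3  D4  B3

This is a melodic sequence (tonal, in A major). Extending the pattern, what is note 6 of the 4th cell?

G#3

Grouping in 6s, the 6th note of each cell is F#4, D4, B3.
One more down a 3rd gives G#3.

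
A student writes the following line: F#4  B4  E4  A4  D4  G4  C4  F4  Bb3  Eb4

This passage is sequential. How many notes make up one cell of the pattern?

2

10 notes total. Splitting into 5 groups of 2:
F#4 B4 | E4 A4 | D4 G4 | C4 F4 | Bb3 Eb4
Every group is a transposition down a 2nd of the one before; no shorter unit works.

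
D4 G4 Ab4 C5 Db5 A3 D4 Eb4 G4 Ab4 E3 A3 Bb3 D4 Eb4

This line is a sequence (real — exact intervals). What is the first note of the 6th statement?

Unit = 5 notes; the statements start on D4, A3, E3, moving down a 4th each time.
Continuing: B2 → F#2 → C#2. Statement 6 starts on C#2.

C#2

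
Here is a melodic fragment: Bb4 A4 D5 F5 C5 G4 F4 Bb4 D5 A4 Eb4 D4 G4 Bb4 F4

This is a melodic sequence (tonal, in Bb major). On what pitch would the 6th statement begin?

F3

The 5-note cells begin on Bb4, G4, Eb4 — each down a 3rd from the last.
Continuing: C4 → A3 → F3. Statement 6 starts on F3.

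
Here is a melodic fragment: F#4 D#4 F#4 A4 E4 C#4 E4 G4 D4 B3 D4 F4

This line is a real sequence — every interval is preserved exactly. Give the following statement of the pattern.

With a 4-note motive the entries are F#4, E4, D4, each down a 2nd from the previous.
So cell 4 is C4 A3 C4 Eb4.

C4 A3 C4 Eb4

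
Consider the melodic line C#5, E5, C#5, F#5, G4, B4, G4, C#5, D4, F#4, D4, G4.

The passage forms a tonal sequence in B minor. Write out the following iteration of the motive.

A3 C#4 A3 D4

Unit = 4 notes; the statements start on C#5, G4, D4, moving down a 4th each time.
Statement 4 starts on A3 and keeps the same diatonic contour: A3 C#4 A3 D4.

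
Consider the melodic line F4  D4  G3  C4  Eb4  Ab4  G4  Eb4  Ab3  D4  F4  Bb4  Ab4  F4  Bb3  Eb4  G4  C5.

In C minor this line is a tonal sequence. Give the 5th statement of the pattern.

C5 Ab4 D4 G4 Bb4 Eb5

Unit = 6 notes; the statements start on F4, G4, Ab4, moving up a 2nd each time.
Continuing the starts: Bb4 → C5.
So cell 5 is C5 Ab4 D4 G4 Bb4 Eb5.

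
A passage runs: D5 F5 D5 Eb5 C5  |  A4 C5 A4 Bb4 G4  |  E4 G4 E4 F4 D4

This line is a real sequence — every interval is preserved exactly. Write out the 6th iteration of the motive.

C#3 E3 C#3 D3 B2

The 5-note cells begin on D5, A4, E4 — each down a 4th from the last.
Extending down a 4th: B3 → F#3 → C#3.
Statement 6 starts on C#3 and keeps the same exact contour: C#3 E3 C#3 D3 B2.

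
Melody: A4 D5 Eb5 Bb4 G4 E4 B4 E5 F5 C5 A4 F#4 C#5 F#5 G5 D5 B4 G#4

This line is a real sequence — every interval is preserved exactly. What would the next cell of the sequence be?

D#5 G#5 A5 E5 C#5 A#4

The 6-note cells begin on A4, B4, C#5 — each up a 2nd from the last.
So cell 4 is D#5 G#5 A5 E5 C#5 A#4.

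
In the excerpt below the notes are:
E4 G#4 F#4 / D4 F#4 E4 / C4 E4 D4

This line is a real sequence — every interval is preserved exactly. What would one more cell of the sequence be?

Bb3 D4 C4

Taking 3-note groups, the heads are E4, D4, C4: the pattern moves down a 2nd.
So cell 4 is Bb3 D4 C4.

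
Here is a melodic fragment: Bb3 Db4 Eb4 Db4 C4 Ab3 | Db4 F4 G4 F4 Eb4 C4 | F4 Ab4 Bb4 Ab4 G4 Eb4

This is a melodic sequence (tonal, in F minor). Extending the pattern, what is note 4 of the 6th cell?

G5

With 6-note cells, note 4 of each statement runs Db4, F4, Ab4.
Extending up a 3rd: C5 → Eb5 → G5.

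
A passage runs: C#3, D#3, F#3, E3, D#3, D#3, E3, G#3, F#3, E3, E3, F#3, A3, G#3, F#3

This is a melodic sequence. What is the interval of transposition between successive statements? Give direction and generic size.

up a 2nd

The 5-note cells begin on C#3, D#3, E3 — each up a 2nd from the last.
From C#3 to D#3: up a 2nd.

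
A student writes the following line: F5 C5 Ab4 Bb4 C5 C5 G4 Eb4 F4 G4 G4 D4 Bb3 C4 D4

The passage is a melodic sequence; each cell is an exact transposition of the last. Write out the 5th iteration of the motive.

With a 5-note motive the entries are F5, C5, G4, each down a 4th from the previous.
Extending down a 4th: D4 → A3.
So cell 5 is A3 E3 C3 D3 E3.

A3 E3 C3 D3 E3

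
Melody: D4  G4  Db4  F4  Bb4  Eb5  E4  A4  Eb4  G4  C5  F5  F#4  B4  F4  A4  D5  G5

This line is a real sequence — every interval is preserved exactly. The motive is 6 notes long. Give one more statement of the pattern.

Unit = 6 notes; the statements start on D4, E4, F#4, moving up a 2nd each time.
From G#4 the exact shape gives G#4 C#5 G4 B4 E5 A5.

G#4 C#5 G4 B4 E5 A5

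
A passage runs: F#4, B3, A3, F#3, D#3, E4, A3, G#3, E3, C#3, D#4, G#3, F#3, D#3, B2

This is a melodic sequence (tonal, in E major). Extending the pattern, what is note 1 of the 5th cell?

B3

With 5-note cells, note 1 of each statement runs F#4, E4, D#4.
Carrying that down a 2nd forward: C#4 → B3.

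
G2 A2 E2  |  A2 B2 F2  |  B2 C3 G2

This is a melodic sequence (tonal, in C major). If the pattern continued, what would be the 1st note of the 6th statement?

The unit is 3 notes. Position-1 pitches of the 3 shown cells: G2, A2, B2.
Extending up a 2nd: C3 → D3 → E3.

E3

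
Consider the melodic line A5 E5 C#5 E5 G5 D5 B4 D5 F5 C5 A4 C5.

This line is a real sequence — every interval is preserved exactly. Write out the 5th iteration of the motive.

Db5 Ab4 F4 Ab4

Taking 4-note groups, the heads are A5, G5, F5: the pattern moves down a 2nd.
Extending down a 2nd: Eb5 → Db5.
So cell 5 is Db5 Ab4 F4 Ab4.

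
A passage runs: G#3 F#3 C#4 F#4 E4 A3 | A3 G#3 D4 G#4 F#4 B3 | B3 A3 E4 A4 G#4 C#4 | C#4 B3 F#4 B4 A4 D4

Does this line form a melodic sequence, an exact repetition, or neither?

Each 6-note cell is the previous one transposed up a 2nd.

sequence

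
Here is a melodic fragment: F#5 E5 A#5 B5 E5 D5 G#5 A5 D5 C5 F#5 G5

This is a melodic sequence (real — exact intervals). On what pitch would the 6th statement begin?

Taking 4-note groups, the heads are F#5, E5, D5: the pattern moves down a 2nd.
Continuing: C5 → Bb4 → Ab4. Statement 6 starts on Ab4.

Ab4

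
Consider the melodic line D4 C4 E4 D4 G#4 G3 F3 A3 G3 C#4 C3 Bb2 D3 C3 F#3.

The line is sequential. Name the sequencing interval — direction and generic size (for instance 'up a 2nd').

down a 5th

The 5-note cells begin on D4, G3, C3 — each down a 5th from the last.
From D4 to G3: down a 5th.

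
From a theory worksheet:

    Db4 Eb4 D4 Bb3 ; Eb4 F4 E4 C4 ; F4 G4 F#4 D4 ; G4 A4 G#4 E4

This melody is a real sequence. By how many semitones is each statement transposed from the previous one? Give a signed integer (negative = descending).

2

With a 4-note motive the entries are Db4, Eb4, F4, G4, each up a 2nd from the previous.
Counting half-steps from Db4 to Eb4: 2.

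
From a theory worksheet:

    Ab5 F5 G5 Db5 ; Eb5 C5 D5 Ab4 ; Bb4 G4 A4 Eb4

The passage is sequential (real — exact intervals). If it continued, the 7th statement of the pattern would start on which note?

With a 4-note motive the entries are Ab5, Eb5, Bb4, each down a 4th from the previous.
Continuing: F4 → C4 → G3 → D3. Statement 7 starts on D3.

D3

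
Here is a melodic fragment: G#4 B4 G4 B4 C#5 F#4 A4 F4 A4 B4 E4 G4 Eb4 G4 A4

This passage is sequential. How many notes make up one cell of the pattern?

15 notes total. Splitting into 3 groups of 5:
G#4 B4 G4 B4 C#5 | F#4 A4 F4 A4 B4 | E4 G4 Eb4 G4 A4
Every group is a transposition down a 2nd of the one before; no shorter unit works.

5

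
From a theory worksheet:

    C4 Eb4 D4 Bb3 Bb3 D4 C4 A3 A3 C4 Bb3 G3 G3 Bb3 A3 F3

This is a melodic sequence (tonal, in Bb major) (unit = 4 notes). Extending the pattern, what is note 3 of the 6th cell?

The unit is 4 notes. Position-3 pitches of the 4 shown cells: D4, C4, Bb3, A3.
Carrying that down a 2nd forward: G3 → F3.

F3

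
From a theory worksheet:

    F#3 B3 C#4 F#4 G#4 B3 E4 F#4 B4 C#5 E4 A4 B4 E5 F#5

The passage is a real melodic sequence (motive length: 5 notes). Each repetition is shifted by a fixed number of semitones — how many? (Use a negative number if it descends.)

5

Taking 5-note groups, the heads are F#3, B3, E4: the pattern moves up a 4th.
Counting half-steps from F#3 to B3: 5.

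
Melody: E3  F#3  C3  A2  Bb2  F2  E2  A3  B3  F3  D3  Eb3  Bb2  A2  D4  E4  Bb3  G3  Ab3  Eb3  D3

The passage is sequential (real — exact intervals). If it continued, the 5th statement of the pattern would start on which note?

C5

With a 7-note motive the entries are E3, A3, D4, each up a 4th from the previous.
Extending the heads up a 4th: G4 → C5.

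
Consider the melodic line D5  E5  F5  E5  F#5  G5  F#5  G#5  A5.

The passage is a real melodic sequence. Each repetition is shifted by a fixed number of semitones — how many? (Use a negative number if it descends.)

2

With a 3-note motive the entries are D5, E5, F#5, each up a 2nd from the previous.
D5 to E5 spans +2 semitones.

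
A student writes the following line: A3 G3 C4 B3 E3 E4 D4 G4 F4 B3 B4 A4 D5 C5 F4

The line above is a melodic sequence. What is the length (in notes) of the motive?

5

Try groups of 5 (3 cells in 15 notes):
A3 G3 C4 B3 E3 | E4 D4 G4 F4 B3 | B4 A4 D5 C5 F4
Every group is a transposition up a 5th of the one before; no shorter unit works.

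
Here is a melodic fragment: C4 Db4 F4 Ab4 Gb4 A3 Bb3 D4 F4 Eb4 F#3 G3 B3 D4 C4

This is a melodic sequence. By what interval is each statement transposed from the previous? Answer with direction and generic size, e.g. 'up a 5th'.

The 5-note cells begin on C4, A3, F#3 — each down a 3rd from the last.
C4 to A3 is down a 3rd.

down a 3rd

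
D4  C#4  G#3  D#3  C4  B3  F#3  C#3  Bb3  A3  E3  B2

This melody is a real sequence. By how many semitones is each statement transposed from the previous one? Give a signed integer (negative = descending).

With a 4-note motive the entries are D4, C4, Bb3, each down a 2nd from the previous.
Counting half-steps from D4 to C4: -2.

-2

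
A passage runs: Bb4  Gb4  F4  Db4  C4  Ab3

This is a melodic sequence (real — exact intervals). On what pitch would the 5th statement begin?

The 2-note cells begin on Bb4, F4, C4 — each down a 4th from the last.
Extending the heads down a 4th: G3 → D3.

D3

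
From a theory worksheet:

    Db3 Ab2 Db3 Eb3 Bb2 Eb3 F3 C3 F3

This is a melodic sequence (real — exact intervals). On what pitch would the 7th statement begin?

The 3-note cells begin on Db3, Eb3, F3 — each up a 2nd from the last.
Extending the heads up a 2nd: G3 → A3 → B3 → C#4.

C#4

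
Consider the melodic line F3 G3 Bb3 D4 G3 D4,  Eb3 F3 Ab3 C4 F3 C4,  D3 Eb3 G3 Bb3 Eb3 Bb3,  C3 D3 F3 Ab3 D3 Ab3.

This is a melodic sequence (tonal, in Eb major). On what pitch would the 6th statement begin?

Ab2

The 6-note cells begin on F3, Eb3, D3, C3 — each down a 2nd from the last.
Extending the heads down a 2nd: Bb2 → Ab2.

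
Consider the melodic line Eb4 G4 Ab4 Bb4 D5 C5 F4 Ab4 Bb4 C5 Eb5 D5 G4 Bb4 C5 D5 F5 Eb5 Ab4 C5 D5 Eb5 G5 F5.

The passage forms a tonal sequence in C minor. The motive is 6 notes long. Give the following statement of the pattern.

Taking 6-note groups, the heads are Eb4, F4, G4, Ab4: the pattern moves up a 2nd.
From Bb4 the diatonic shape gives Bb4 D5 Eb5 F5 Ab5 G5.

Bb4 D5 Eb5 F5 Ab5 G5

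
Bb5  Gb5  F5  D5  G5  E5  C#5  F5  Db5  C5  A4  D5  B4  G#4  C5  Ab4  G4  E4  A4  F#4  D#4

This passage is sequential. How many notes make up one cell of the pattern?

7

Try groups of 7 (3 cells in 21 notes):
Bb5 Gb5 F5 D5 G5 E5 C#5 | F5 Db5 C5 A4 D5 B4 G#4 | C5 Ab4 G4 E4 A4 F#4 D#4
That's a consistent down a 4th shift per cell, and no other grouping gives one.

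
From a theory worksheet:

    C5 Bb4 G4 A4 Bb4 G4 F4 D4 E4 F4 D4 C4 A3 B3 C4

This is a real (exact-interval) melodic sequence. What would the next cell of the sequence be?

A3 G3 E3 F#3 G3

With a 5-note motive the entries are C5, G4, D4, each down a 4th from the previous.
From A3 the exact shape gives A3 G3 E3 F#3 G3.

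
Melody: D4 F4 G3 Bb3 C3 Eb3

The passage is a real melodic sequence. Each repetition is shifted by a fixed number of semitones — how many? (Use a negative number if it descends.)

With a 2-note motive the entries are D4, G3, C3, each down a 5th from the previous.
D4→G3 is 55 − 62 = -7 semitones.

-7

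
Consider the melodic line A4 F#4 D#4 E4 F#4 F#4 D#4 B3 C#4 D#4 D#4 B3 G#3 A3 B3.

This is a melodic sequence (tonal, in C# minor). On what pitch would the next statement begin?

B3

The 5-note cells begin on A4, F#4, D#4 — each down a 3rd from the last.
The next head, down a 3rd from D#4, is B3.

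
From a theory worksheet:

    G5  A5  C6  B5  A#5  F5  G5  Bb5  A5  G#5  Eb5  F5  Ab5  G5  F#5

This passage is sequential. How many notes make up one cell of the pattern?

There are 15 notes; a 5-note unit gives 3 cells:
G5 A5 C6 B5 A#5 | F5 G5 Bb5 A5 G#5 | Eb5 F5 Ab5 G5 F#5
Every group is a transposition down a 2nd of the one before; no shorter unit works.

5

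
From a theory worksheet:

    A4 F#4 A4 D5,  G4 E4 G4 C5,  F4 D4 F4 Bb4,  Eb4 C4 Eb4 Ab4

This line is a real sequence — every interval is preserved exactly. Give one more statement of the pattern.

Db4 Bb3 Db4 Gb4

The 4-note cells begin on A4, G4, F4, Eb4 — each down a 2nd from the last.
Statement 5 starts on Db4 and keeps the same exact contour: Db4 Bb3 Db4 Gb4.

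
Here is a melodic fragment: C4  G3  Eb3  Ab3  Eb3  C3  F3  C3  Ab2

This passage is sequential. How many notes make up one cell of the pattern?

There are 9 notes; a 3-note unit gives 3 cells:
C4 G3 Eb3 | Ab3 Eb3 C3 | F3 C3 Ab2
That's a consistent down a 3rd shift per cell, and no other grouping gives one.

3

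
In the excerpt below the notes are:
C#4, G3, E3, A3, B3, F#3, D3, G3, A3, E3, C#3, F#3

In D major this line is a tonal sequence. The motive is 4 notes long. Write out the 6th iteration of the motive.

E3 B2 G2 C#3

With a 4-note motive the entries are C#4, B3, A3, each down a 2nd from the previous.
Carrying on: G3 → F#3 → E3.
From E3 the diatonic shape gives E3 B2 G2 C#3.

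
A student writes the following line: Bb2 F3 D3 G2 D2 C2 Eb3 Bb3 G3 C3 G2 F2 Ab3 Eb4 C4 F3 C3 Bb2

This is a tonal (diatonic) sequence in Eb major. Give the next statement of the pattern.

With a 6-note motive the entries are Bb2, Eb3, Ab3, each up a 4th from the previous.
From D4 the diatonic shape gives D4 Ab4 F4 Bb3 F3 Eb3.

D4 Ab4 F4 Bb3 F3 Eb3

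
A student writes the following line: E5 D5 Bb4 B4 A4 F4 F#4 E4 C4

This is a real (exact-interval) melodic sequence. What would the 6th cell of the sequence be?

The 3-note cells begin on E5, B4, F#4 — each down a 4th from the last.
Carrying on: C#4 → G#3 → D#3.
So cell 6 is D#3 C#3 A2.

D#3 C#3 A2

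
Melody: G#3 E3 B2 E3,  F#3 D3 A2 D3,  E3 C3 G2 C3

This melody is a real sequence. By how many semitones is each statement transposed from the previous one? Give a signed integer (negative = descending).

-2

Taking 4-note groups, the heads are G#3, F#3, E3: the pattern moves down a 2nd.
G#3 to F#3 spans -2 semitones.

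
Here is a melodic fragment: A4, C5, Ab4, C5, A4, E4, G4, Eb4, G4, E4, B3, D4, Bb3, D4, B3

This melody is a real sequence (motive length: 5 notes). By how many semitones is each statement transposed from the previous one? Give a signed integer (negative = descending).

The 5-note cells begin on A4, E4, B3 — each down a 4th from the last.
A4 to E4 spans -5 semitones.

-5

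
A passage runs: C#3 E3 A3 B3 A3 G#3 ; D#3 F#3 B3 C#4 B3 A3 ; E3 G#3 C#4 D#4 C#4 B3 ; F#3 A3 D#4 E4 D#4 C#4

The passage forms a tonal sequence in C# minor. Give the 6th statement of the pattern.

A3 C#4 F#4 G#4 F#4 E4

The 6-note cells begin on C#3, D#3, E3, F#3 — each up a 2nd from the last.
Extending up a 2nd: G#3 → A3.
So cell 6 is A3 C#4 F#4 G#4 F#4 E4.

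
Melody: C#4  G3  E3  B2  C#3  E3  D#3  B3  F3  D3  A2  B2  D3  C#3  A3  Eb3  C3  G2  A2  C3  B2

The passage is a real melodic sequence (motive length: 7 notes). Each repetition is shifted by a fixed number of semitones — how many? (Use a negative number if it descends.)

-2

The 7-note cells begin on C#4, B3, A3 — each down a 2nd from the last.
C#4 to B3 spans -2 semitones.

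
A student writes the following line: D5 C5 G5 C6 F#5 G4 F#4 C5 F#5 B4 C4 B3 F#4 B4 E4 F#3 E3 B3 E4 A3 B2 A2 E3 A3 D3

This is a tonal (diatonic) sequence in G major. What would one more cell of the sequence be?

E2 D2 A2 D3 G2

Unit = 5 notes; the statements start on D5, G4, C4, F#3, B2, moving down a 5th each time.
From E2 the diatonic shape gives E2 D2 A2 D3 G2.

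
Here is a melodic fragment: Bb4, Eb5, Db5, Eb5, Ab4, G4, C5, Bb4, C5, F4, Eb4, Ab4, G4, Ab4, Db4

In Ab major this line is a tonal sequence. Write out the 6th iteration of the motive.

The 5-note cells begin on Bb4, G4, Eb4 — each down a 3rd from the last.
Continuing the starts: C4 → Ab3 → F3.
Statement 6 starts on F3 and keeps the same diatonic contour: F3 Bb3 Ab3 Bb3 Eb3.

F3 Bb3 Ab3 Bb3 Eb3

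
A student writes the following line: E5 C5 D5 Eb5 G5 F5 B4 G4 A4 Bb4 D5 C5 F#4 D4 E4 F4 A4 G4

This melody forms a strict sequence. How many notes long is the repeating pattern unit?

6

18 notes total. Splitting into 3 groups of 6:
E5 C5 D5 Eb5 G5 F5 | B4 G4 A4 Bb4 D5 C5 | F#4 D4 E4 F4 A4 G4
That's a consistent down a 4th shift per cell, and no other grouping gives one.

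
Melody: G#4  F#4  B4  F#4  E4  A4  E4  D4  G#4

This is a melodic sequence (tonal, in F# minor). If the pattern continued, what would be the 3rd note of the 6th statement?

Grouping in 3s, the 3rd note of each cell is B4, A4, G#4.
Each moves down a 2nd. Continuing: F#4 → E4 → D4.

D4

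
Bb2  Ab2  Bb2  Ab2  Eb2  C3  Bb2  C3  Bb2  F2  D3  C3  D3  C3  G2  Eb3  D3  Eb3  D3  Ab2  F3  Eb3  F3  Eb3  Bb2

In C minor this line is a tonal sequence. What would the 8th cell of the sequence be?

Bb3 Ab3 Bb3 Ab3 Eb3

Taking 5-note groups, the heads are Bb2, C3, D3, Eb3, F3: the pattern moves up a 2nd.
Extending up a 2nd: G3 → Ab3 → Bb3.
So cell 8 is Bb3 Ab3 Bb3 Ab3 Eb3.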